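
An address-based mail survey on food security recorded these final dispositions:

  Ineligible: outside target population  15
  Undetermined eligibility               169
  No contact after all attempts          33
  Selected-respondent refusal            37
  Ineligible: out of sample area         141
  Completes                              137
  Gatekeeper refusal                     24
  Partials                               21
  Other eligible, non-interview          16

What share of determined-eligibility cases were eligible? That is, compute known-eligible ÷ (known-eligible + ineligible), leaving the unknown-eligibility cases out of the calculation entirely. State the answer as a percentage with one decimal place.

Declined to participate = 24 + 37 = 61
Out of scope = 15 + 141 = 156
Determined eligible → 137 + 21 + 61 + 33 + 16 = 268
e = 268 / (268 + 156) = 268 / 424 = 0.6321

63.2%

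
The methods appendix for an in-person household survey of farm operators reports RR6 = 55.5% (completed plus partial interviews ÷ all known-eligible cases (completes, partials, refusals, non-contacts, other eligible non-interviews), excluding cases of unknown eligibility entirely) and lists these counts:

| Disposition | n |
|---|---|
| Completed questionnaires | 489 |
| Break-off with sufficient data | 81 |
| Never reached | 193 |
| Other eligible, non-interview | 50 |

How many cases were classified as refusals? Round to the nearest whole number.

Top: 489 + 81 = 570
RR6 = 570 / D = 0.555
D = 570 / 0.555 = 1027.0
Remaining denominator categories sum to 813
refusals = 1027.0 − 813 ≈ 214

214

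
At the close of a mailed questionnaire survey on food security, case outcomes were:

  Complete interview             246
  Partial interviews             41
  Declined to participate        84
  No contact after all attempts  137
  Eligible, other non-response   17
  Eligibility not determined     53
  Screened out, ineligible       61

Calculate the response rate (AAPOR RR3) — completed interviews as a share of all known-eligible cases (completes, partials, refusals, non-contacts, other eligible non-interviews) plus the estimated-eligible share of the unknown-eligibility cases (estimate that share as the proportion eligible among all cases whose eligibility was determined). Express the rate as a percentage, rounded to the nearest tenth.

43.0%

Top → 246
Eligible (known) → 246 + 41 + 84 + 137 + 17 = 525
e = 525 / (525 + 61) = 525 / 586 = 0.8959
Estimated eligible among unknowns → 0.8959 × 53 = 47.48
Denom → 525 + 47.48 = 572.48
RR3 = 246 / 572.48 = 0.4297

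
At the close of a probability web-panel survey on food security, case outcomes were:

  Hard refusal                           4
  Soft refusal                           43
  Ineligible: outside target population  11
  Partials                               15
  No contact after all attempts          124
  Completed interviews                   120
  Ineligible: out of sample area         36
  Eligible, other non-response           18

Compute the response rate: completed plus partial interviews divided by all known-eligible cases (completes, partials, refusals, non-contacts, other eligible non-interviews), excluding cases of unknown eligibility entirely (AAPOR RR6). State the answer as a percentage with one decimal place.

Refusals = 4 + 43 = 47
Out of scope = 11 + 36 = 47
Num = 120 + 15 = 135
Base = 120 + 15 + 47 + 124 + 18 = 324
RR6 = 135 / 324 = 0.4167

41.7%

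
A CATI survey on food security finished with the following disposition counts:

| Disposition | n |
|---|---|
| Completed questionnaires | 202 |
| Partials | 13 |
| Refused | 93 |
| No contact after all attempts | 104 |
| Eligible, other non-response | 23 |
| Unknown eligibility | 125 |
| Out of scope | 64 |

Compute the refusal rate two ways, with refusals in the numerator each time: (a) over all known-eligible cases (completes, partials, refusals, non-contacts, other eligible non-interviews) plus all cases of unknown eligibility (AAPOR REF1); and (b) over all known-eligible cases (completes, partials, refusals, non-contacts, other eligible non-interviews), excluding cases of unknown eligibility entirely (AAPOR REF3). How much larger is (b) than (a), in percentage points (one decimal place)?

4.8

Top: 93
Base: 202 + 13 + 93 + 104 + 23 + 125 = 560
REF1 = 93 / 560 = 0.1661
Base: 202 + 13 + 93 + 104 + 23 = 435
REF3 = 93 / 435 = 0.2138
Difference = 21.38 − 16.61 = 4.77 percentage points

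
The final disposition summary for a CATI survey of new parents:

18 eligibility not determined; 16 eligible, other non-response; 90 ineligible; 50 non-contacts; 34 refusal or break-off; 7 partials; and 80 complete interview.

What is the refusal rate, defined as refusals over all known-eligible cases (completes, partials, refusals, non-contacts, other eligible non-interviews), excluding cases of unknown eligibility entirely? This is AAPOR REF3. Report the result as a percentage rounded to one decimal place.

18.2%

Numerator = 34
Base = 80 + 7 + 34 + 50 + 16 = 187
REF3 = 34 / 187 = 0.1818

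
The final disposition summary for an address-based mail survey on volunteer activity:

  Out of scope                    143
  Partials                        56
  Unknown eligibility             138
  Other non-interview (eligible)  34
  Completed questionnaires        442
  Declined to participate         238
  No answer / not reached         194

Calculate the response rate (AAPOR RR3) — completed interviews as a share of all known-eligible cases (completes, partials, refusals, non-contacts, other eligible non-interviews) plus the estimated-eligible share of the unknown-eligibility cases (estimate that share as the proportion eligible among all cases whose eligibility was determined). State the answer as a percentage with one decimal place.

40.8%

Numerator: 442
Determined eligible: 442 + 56 + 238 + 194 + 34 = 964
e = 964 / (964 + 143) = 964 / 1107 = 0.8708
e × U: 0.8708 × 138 = 120.17
Base: 964 + 120.17 = 1084.17
RR3 = 442 / 1084.17 = 0.4077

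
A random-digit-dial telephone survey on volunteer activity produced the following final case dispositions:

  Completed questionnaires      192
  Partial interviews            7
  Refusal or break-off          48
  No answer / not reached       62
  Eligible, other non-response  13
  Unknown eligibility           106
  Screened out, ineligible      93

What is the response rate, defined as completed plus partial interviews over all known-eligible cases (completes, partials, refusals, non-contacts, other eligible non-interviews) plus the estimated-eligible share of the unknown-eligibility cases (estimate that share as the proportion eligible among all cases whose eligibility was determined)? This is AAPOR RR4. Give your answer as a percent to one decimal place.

49.2%

Num = 192 + 7 = 199
Known eligible = 192 + 7 + 48 + 62 + 13 = 322
e = 322 / (322 + 93) = 322 / 415 = 0.7759
Estimated eligible among unknowns = 0.7759 × 106 = 82.25
Base = 322 + 82.25 = 404.25
RR4 = 199 / 404.25 = 0.4923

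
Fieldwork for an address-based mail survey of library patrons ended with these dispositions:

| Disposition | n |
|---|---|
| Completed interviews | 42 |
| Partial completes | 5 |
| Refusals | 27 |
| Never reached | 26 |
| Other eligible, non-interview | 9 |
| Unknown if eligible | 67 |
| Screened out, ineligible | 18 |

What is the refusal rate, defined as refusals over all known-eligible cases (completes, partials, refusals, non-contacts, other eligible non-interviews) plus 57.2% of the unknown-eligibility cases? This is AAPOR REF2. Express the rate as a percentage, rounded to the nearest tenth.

Top = 27
Determined eligible = 42 + 5 + 27 + 26 + 9 = 109
e × U = 0.5720 × 67 = 38.32
Denom = 109 + 38.32 = 147.32
REF2 = 27 / 147.32 = 0.1833

18.3%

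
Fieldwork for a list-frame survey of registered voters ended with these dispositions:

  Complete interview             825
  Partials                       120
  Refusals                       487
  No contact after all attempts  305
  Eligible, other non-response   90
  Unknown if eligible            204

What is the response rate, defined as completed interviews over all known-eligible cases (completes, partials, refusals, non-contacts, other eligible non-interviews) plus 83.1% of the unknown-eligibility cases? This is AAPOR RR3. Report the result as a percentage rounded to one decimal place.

41.3%

Numerator: 825
Determined eligible: 825 + 120 + 487 + 305 + 90 = 1827
Estimated eligible among unknowns: 0.8310 × 204 = 169.52
Base: 1827 + 169.52 = 1996.52
RR3 = 825 / 1996.52 = 0.4132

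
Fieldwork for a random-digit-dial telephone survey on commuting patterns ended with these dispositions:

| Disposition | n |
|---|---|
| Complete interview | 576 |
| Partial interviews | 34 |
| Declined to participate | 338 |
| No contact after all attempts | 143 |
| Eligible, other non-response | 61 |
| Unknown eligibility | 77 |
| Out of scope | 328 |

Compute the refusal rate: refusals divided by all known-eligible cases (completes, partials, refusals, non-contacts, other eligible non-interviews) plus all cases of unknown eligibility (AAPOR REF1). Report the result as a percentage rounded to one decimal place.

27.5%

Num = 338
Base = 576 + 34 + 338 + 143 + 61 + 77 = 1229
REF1 = 338 / 1229 = 0.2750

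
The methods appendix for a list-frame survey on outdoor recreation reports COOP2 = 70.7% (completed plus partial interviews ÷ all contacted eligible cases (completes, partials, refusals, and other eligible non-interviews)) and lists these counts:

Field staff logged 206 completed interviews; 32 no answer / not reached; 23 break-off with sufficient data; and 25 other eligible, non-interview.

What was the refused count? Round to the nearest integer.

70

Num → 206 + 23 = 229
COOP2 = 229 / D = 0.707
D = 229 / 0.707 = 323.9
Other denominator terms total 254
refused = 323.9 − 254 ≈ 70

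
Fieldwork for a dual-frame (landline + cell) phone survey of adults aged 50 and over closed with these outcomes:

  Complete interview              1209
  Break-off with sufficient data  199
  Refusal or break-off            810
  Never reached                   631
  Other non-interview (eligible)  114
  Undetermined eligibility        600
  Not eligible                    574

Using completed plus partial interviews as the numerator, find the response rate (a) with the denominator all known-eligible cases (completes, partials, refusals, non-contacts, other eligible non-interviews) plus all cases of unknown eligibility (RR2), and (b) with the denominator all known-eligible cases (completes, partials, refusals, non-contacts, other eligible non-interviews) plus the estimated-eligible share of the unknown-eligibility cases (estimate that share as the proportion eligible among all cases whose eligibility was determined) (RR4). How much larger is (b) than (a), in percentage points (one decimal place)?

1.1

Numerator → 1209 + 199 = 1408
Denom → 1209 + 199 + 810 + 631 + 114 + 600 = 3563
RR2 = 1408 / 3563 = 0.3952
Determined eligible → 1209 + 199 + 810 + 631 + 114 = 2963
e = 2963 / (2963 + 574) = 2963 / 3537 = 0.8377
Estimated eligible among unknowns → 0.8377 × 600 = 502.62
Denom → 2963 + 502.62 = 3465.62
RR4 = 1408 / 3465.62 = 0.4063
Difference = 40.63 − 39.52 = 1.11 percentage points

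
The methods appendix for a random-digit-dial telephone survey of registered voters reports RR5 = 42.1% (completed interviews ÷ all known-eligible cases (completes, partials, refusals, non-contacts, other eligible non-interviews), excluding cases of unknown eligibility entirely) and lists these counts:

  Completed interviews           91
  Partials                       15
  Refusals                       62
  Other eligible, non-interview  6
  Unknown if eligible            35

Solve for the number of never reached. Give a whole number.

RR5 = 91 / D = 0.421
D = 91 / 0.421 = 216.2
Rest of base = 174
never reached = 216.2 − 174 ≈ 42

42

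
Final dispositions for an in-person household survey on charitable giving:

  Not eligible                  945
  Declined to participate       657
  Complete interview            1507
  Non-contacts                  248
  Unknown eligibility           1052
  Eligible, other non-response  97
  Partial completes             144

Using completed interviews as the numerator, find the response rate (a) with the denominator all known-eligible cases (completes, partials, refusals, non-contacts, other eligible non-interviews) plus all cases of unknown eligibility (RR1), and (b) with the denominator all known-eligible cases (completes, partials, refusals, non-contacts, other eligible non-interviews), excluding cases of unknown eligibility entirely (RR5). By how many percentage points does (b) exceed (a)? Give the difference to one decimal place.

Top = 1507
Base = 1507 + 144 + 657 + 248 + 97 + 1052 = 3705
RR1 = 1507 / 3705 = 0.4067
Base = 1507 + 144 + 657 + 248 + 97 = 2653
RR5 = 1507 / 2653 = 0.5680
Difference = 56.80 − 40.67 = 16.13 percentage points

16.1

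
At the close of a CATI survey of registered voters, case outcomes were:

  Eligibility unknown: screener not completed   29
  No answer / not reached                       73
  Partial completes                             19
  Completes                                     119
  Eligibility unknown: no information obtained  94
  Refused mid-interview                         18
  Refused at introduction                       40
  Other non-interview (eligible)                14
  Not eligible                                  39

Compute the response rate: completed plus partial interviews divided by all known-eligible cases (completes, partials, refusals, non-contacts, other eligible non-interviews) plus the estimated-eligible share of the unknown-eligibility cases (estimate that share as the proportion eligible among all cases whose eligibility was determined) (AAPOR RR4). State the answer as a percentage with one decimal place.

35.3%

Declined to participate = 40 + 18 = 58
Eligibility not determined = 29 + 94 = 123
Numerator: 119 + 19 = 138
Known eligible: 119 + 19 + 58 + 73 + 14 = 283
e = 283 / (283 + 39) = 283 / 322 = 0.8789
Estimated eligible among unknowns: 0.8789 × 123 = 108.10
Denom: 283 + 108.10 = 391.10
RR4 = 138 / 391.10 = 0.3529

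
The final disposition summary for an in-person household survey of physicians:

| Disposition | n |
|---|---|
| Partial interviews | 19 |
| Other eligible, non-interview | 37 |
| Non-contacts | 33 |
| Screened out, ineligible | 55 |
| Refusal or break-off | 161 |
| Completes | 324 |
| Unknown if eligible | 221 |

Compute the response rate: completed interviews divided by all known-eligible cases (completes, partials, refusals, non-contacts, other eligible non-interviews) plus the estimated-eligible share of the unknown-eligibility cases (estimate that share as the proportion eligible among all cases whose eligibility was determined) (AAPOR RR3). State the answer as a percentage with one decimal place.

Num: 324
Eligible (known): 324 + 19 + 161 + 33 + 37 = 574
e = 574 / (574 + 55) = 574 / 629 = 0.9126
Estimated eligible among unknowns: 0.9126 × 221 = 201.68
Base: 574 + 201.68 = 775.68
RR3 = 324 / 775.68 = 0.4177

41.8%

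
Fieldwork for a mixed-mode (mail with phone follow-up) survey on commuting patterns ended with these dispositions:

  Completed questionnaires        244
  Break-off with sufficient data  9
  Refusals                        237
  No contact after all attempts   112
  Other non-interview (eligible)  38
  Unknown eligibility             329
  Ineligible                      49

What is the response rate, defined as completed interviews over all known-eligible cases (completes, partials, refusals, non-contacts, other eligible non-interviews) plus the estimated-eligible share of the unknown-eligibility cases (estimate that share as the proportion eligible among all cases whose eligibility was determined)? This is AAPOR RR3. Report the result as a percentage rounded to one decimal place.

Numerator → 244
Known eligible → 244 + 9 + 237 + 112 + 38 = 640
e = 640 / (640 + 49) = 640 / 689 = 0.9289
e × U → 0.9289 × 329 = 305.61
Denom → 640 + 305.61 = 945.61
RR3 = 244 / 945.61 = 0.2580

25.8%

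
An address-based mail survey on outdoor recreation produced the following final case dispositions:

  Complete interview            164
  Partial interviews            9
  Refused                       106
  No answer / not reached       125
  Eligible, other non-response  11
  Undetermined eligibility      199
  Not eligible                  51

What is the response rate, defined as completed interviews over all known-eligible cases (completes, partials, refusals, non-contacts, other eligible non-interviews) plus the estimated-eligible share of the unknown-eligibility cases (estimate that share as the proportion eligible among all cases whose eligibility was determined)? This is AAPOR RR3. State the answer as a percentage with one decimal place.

Top: 164
Known eligible: 164 + 9 + 106 + 125 + 11 = 415
e = 415 / (415 + 51) = 415 / 466 = 0.8906
Estimated eligible among unknowns: 0.8906 × 199 = 177.23
Denom: 415 + 177.23 = 592.23
RR3 = 164 / 592.23 = 0.2769

27.7%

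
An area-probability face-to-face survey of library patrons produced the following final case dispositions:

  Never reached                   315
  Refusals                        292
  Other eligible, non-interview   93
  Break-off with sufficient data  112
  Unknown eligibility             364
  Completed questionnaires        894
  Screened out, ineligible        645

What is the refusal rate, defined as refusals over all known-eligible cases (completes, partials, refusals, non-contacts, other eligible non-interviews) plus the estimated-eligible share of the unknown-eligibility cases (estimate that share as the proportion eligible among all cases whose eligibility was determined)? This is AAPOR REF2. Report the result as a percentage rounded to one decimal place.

14.8%

Num: 292
Determined eligible: 894 + 112 + 292 + 315 + 93 = 1706
e = 1706 / (1706 + 645) = 1706 / 2351 = 0.7256
e × U: 0.7256 × 364 = 264.12
Denominator: 1706 + 264.12 = 1970.12
REF2 = 292 / 1970.12 = 0.1482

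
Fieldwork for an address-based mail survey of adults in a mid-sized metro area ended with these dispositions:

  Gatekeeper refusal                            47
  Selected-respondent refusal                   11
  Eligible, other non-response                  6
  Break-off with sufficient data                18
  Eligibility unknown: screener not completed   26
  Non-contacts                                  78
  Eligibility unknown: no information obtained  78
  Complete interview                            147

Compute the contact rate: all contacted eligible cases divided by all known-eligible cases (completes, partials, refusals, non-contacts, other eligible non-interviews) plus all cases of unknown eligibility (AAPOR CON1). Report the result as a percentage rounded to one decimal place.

Refusal or break-off = 47 + 11 = 58
Unknown eligibility = 26 + 78 = 104
Num: 147 + 18 + 58 + 6 = 229
Denominator: 147 + 18 + 58 + 78 + 6 + 104 = 411
CON1 = 229 / 411 = 0.5572

55.7%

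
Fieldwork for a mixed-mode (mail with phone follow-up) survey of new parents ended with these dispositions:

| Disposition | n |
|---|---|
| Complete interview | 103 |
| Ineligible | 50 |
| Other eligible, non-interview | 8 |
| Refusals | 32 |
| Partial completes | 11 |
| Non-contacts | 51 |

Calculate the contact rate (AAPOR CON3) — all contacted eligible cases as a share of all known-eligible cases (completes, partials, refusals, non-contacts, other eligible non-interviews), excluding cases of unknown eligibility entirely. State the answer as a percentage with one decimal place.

Num: 103 + 11 + 32 + 8 = 154
Denominator: 103 + 11 + 32 + 51 + 8 = 205
CON3 = 154 / 205 = 0.7512

75.1%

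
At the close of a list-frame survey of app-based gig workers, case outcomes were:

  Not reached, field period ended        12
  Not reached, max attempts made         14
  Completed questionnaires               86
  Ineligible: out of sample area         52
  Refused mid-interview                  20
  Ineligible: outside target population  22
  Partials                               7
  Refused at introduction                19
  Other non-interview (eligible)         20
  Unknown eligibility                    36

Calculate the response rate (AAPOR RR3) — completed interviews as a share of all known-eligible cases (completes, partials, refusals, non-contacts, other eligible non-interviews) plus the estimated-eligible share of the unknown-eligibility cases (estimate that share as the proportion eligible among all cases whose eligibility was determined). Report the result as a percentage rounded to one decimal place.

42.3%

Refused = 19 + 20 = 39
No contact after all attempts = 12 + 14 = 26
Screened out, ineligible = 22 + 52 = 74
Top = 86
Eligible (known) = 86 + 7 + 39 + 26 + 20 = 178
e = 178 / (178 + 74) = 178 / 252 = 0.7063
Eligible share of unknowns = 0.7063 × 36 = 25.43
Base = 178 + 25.43 = 203.43
RR3 = 86 / 203.43 = 0.4227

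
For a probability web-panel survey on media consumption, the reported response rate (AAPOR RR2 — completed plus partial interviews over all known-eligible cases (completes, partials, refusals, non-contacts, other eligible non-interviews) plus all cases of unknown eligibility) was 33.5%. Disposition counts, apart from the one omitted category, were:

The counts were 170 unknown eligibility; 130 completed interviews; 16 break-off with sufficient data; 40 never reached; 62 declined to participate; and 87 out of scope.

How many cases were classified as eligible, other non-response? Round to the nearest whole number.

Num: 130 + 16 = 146
RR2 = 146 / D = 0.335
D = 146 / 0.335 = 435.8
Rest of base = 418
eligible, other non-response = 435.8 − 418 ≈ 18

18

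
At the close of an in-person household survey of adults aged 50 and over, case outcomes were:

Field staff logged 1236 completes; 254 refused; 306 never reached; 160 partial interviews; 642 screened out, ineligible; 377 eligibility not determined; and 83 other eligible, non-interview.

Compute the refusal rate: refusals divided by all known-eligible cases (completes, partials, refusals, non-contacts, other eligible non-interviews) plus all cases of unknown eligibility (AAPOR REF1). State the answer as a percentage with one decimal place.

Num: 254
Denom: 1236 + 160 + 254 + 306 + 83 + 377 = 2416
REF1 = 254 / 2416 = 0.1051

10.5%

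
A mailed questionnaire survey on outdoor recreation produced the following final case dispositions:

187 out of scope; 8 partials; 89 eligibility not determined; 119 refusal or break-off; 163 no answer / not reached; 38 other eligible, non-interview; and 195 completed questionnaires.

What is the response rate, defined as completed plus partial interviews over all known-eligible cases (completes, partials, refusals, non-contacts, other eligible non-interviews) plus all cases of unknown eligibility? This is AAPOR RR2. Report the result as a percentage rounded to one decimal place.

Num → 195 + 8 = 203
Denom → 195 + 8 + 119 + 163 + 38 + 89 = 612
RR2 = 203 / 612 = 0.3317

33.2%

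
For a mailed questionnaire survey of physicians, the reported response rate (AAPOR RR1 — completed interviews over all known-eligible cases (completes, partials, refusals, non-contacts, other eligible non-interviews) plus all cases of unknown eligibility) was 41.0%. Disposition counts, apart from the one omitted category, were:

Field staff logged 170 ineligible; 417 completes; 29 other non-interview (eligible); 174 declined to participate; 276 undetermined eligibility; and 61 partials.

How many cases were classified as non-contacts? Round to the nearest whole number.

RR1 = 417 / D = 0.410
D = 417 / 0.410 = 1017.1
Other denominator terms total 957
non-contacts = 1017.1 − 957 ≈ 60

60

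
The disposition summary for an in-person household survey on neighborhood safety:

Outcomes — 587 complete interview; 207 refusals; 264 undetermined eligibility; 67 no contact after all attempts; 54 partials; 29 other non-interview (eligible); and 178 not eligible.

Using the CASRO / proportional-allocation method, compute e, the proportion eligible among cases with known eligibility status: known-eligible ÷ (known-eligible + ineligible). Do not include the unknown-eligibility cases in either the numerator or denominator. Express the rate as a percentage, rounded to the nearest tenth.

Known eligible → 587 + 54 + 207 + 67 + 29 = 944
e = 944 / (944 + 178) = 944 / 1122 = 0.8414

84.1%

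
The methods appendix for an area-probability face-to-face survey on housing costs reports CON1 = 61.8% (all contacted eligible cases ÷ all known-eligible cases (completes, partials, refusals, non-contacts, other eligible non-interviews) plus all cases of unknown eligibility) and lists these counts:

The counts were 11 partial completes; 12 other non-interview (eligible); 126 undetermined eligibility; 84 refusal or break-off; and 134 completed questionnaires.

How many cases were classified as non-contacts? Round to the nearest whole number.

Numerator → 134 + 11 + 84 + 12 = 241
CON1 = 241 / D = 0.618
D = 241 / 0.618 = 390.0
Remaining denominator categories sum to 367
non-contacts = 390.0 − 367 ≈ 23

23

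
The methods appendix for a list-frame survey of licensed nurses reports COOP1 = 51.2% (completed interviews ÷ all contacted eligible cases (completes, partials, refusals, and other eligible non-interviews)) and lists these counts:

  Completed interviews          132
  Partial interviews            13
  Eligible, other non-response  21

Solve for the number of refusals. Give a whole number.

92

COOP1 = 132 / D = 0.512
D = 132 / 0.512 = 257.8
Other denominator terms total 166
refusals = 257.8 − 166 ≈ 92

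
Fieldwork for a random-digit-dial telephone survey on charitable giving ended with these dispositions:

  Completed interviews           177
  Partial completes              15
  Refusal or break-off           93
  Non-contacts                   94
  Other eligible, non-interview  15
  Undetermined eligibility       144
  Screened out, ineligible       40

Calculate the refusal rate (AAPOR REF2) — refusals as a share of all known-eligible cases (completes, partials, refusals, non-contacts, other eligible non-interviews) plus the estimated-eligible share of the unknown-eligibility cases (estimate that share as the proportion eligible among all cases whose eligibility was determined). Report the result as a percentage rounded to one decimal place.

17.7%

Top → 93
Determined eligible → 177 + 15 + 93 + 94 + 15 = 394
e = 394 / (394 + 40) = 394 / 434 = 0.9078
e × U → 0.9078 × 144 = 130.72
Denominator → 394 + 130.72 = 524.72
REF2 = 93 / 524.72 = 0.1772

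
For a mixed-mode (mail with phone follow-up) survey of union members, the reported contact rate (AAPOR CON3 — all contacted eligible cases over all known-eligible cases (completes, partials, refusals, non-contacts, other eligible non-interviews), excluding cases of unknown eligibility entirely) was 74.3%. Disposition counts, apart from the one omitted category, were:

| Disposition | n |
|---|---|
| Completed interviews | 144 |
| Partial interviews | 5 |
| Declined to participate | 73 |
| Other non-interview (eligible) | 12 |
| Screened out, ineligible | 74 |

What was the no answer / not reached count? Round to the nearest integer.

Num: 144 + 5 + 73 + 12 = 234
CON3 = 234 / D = 0.743
D = 234 / 0.743 = 314.9
Remaining denominator categories sum to 234
no answer / not reached = 314.9 − 234 ≈ 81

81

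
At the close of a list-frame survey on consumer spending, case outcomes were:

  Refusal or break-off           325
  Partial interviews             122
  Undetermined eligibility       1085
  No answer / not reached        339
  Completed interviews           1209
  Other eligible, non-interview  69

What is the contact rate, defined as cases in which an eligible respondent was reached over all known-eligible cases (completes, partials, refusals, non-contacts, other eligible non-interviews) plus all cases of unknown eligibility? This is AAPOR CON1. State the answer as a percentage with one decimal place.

Numerator: 1209 + 122 + 325 + 69 = 1725
Denom: 1209 + 122 + 325 + 339 + 69 + 1085 = 3149
CON1 = 1725 / 3149 = 0.5478

54.8%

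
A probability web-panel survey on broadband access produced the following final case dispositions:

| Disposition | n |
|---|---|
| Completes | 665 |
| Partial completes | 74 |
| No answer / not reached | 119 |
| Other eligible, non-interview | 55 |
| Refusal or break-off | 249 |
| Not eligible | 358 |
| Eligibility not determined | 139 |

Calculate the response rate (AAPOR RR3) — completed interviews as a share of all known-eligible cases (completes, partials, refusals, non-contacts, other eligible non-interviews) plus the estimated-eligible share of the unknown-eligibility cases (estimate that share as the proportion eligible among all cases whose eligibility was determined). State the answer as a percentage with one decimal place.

Numerator → 665
Eligible (known) → 665 + 74 + 249 + 119 + 55 = 1162
e = 1162 / (1162 + 358) = 1162 / 1520 = 0.7645
e × U → 0.7645 × 139 = 106.27
Denominator → 1162 + 106.27 = 1268.27
RR3 = 665 / 1268.27 = 0.5243

52.4%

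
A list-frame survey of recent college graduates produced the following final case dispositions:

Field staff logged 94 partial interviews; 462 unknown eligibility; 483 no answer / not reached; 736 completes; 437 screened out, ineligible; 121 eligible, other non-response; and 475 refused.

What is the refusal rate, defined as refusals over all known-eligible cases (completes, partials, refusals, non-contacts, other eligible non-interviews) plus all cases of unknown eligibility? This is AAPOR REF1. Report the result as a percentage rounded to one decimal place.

20.0%

Top → 475
Denom → 736 + 94 + 475 + 483 + 121 + 462 = 2371
REF1 = 475 / 2371 = 0.2003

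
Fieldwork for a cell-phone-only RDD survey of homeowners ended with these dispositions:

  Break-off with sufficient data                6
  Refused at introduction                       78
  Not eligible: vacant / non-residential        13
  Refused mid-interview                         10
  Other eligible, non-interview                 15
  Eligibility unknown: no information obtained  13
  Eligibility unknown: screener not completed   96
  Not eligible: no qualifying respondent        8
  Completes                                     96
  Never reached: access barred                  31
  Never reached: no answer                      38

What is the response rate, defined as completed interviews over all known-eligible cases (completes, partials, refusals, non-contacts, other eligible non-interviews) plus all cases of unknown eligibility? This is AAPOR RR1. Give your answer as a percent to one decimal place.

25.1%

Refused = 78 + 10 = 88
No contact after all attempts = 38 + 31 = 69
Unknown if eligible = 96 + 13 = 109
Out of scope = 8 + 13 = 21
Top → 96
Denominator → 96 + 6 + 88 + 69 + 15 + 109 = 383
RR1 = 96 / 383 = 0.2507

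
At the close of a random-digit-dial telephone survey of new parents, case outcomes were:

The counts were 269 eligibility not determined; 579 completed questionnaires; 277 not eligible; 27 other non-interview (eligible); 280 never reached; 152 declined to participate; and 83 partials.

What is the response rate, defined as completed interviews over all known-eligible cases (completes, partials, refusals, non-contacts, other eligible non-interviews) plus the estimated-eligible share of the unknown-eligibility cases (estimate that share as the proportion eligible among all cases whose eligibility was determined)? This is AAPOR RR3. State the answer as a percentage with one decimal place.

43.3%

Numerator: 579
Determined eligible: 579 + 83 + 152 + 280 + 27 = 1121
e = 1121 / (1121 + 277) = 1121 / 1398 = 0.8019
e × U: 0.8019 × 269 = 215.71
Base: 1121 + 215.71 = 1336.71
RR3 = 579 / 1336.71 = 0.4332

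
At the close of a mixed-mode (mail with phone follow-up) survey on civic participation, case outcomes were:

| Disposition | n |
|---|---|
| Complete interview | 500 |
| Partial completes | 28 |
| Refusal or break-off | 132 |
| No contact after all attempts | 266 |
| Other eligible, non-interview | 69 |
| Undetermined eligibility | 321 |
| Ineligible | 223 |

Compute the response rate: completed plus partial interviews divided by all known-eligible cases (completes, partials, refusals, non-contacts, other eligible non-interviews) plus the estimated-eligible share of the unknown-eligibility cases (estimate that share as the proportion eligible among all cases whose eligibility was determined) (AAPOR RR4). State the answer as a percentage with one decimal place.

42.0%

Top = 500 + 28 = 528
Determined eligible = 500 + 28 + 132 + 266 + 69 = 995
e = 995 / (995 + 223) = 995 / 1218 = 0.8169
Eligible share of unknowns = 0.8169 × 321 = 262.22
Base = 995 + 262.22 = 1257.22
RR4 = 528 / 1257.22 = 0.4200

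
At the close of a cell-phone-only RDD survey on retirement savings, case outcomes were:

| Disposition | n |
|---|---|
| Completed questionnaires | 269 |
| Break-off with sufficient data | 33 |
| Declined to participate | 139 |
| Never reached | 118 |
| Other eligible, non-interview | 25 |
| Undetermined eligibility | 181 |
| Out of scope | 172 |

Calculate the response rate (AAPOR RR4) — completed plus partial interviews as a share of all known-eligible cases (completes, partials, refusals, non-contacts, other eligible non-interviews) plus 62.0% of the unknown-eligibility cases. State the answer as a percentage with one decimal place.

43.4%

Numerator = 269 + 33 = 302
Eligible (known) = 269 + 33 + 139 + 118 + 25 = 584
Estimated eligible among unknowns = 0.6200 × 181 = 112.22
Denominator = 584 + 112.22 = 696.22
RR4 = 302 / 696.22 = 0.4338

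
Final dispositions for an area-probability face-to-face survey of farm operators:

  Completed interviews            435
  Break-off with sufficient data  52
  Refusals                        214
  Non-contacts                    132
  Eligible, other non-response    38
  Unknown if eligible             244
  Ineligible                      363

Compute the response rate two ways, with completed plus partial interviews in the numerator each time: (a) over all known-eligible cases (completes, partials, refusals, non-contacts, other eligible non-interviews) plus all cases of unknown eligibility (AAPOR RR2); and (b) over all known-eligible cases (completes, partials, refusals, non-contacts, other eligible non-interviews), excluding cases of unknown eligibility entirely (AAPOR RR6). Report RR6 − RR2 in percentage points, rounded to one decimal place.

Num: 435 + 52 = 487
Base: 435 + 52 + 214 + 132 + 38 + 244 = 1115
RR2 = 487 / 1115 = 0.4368
Base: 435 + 52 + 214 + 132 + 38 = 871
RR6 = 487 / 871 = 0.5591
Difference = 55.91 − 43.68 = 12.23 percentage points

12.2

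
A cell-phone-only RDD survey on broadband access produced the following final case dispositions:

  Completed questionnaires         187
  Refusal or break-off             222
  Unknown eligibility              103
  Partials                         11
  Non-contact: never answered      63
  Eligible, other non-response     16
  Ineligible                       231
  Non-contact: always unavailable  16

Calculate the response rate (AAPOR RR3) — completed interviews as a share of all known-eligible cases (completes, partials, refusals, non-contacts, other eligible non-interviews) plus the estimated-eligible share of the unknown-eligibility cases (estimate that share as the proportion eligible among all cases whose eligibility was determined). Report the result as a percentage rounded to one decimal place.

No answer / not reached = 63 + 16 = 79
Top → 187
Determined eligible → 187 + 11 + 222 + 79 + 16 = 515
e = 515 / (515 + 231) = 515 / 746 = 0.6903
Eligible share of unknowns → 0.6903 × 103 = 71.10
Denominator → 515 + 71.10 = 586.10
RR3 = 187 / 586.10 = 0.3191

31.9%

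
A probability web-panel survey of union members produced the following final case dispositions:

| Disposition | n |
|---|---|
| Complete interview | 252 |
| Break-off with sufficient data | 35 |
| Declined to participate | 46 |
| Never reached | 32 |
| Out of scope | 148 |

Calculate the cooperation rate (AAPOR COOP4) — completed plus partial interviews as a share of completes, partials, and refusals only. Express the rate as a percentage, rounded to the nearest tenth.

Top: 252 + 35 = 287
Denominator: 252 + 35 + 46 = 333
COOP4 = 287 / 333 = 0.8619

86.2%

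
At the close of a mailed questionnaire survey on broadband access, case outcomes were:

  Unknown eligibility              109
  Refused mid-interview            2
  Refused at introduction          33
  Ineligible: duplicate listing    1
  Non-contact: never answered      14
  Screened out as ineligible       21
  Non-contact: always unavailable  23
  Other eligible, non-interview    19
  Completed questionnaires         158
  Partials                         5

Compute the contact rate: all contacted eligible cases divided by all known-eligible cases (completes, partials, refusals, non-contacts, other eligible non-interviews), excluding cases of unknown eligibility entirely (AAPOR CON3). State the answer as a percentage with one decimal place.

85.4%

Refusal or break-off = 33 + 2 = 35
Non-contacts = 14 + 23 = 37
Ineligible = 21 + 1 = 22
Numerator = 158 + 5 + 35 + 19 = 217
Denom = 158 + 5 + 35 + 37 + 19 = 254
CON3 = 217 / 254 = 0.8543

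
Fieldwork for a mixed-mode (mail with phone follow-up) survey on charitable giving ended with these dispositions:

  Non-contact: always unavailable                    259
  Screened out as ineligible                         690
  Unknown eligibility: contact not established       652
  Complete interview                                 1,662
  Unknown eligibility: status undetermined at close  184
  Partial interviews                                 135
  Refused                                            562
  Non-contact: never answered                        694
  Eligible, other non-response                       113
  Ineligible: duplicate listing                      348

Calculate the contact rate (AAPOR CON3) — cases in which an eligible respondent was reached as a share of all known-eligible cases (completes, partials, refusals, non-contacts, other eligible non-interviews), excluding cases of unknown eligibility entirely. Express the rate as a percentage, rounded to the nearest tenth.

72.2%

No answer / not reached = 694 + 259 = 953
Eligibility not determined = 652 + 184 = 836
Ineligible = 690 + 348 = 1038
Numerator = 1662 + 135 + 562 + 113 = 2472
Denominator = 1662 + 135 + 562 + 953 + 113 = 3425
CON3 = 2472 / 3425 = 0.7218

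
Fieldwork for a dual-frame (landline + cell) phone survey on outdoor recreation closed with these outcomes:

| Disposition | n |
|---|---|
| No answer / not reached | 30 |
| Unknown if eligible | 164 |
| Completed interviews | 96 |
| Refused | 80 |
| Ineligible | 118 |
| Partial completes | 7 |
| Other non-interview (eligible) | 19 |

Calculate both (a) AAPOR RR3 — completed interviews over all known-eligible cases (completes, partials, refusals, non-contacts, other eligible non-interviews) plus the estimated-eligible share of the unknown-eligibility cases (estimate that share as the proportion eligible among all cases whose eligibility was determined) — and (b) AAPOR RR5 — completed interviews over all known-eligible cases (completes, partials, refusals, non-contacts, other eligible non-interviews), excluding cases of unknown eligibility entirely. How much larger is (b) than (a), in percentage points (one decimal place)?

13.2

Top → 96
Determined eligible → 96 + 7 + 80 + 30 + 19 = 232
e = 232 / (232 + 118) = 232 / 350 = 0.6629
e × U → 0.6629 × 164 = 108.72
Denominator → 232 + 108.72 = 340.72
RR3 = 96 / 340.72 = 0.2818
Denominator → 96 + 7 + 80 + 30 + 19 = 232
RR5 = 96 / 232 = 0.4138
Difference = 41.38 − 28.18 = 13.20 percentage points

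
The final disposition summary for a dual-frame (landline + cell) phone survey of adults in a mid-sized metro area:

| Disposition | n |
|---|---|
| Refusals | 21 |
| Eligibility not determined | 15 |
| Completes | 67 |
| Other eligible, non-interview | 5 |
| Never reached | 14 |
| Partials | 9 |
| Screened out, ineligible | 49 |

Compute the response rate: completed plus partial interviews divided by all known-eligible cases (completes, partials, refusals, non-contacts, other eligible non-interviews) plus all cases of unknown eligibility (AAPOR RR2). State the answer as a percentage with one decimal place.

Numerator: 67 + 9 = 76
Base: 67 + 9 + 21 + 14 + 5 + 15 = 131
RR2 = 76 / 131 = 0.5802

58.0%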